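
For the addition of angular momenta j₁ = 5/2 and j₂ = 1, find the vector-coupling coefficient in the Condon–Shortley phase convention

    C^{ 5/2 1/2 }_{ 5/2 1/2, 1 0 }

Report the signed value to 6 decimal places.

+√(1/35) ≈ +0.169031

triangle: 1!·4!·1!/7! = 24/5040
(j±m)!: 3!·2!·1!·1!·3!·2! = 144
prefactor² = (2J+1)·Δ·N² = 144/35
  k=0: +1/(0!·1!·2!·1!·2!·0!) = 1/4
  k=1: −1/(1!·0!·1!·0!·3!·1!) = -1/6
Σ = 1/12  ⇒  CG² = 144/35·1/12² = 1/35
CG = +√(1/35) = +0.169031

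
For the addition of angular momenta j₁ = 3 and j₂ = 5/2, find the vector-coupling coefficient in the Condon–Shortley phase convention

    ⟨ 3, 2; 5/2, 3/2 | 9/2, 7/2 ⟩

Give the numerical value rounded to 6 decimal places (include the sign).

+√(1/99) ≈ +0.100504

triangle: 1!·5!·4!/11! = 2880/39916800
(j±m)!: 5!·1!·4!·1!·8!·1! = 116121600
prefactor² = (2J+1)·Δ·N² = 921600/11
  k=0: +1/(0!·1!·1!·4!·4!·0!) = 1/576
  k=1: −1/(1!·0!·0!·3!·5!·1!) = -1/720
Σ = 1/2880  ⇒  CG² = 921600/11·1/2880² = 1/99
CG = +√(1/99) = +0.100504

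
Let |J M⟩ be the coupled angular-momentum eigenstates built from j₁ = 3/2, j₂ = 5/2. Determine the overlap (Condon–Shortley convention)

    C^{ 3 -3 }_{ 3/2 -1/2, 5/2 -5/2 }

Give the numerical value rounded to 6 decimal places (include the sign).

+√(5/8) ≈ +0.790569

√[7·1!2!4!/8! · 1!2!0!5!0!6!] = √(1440)
  +(−1)^0/∏(0,1,2,0,0,4)! = 1/48  (running 1/48)
⟨..|..⟩ = √(1440)·(1/48) = +0.790569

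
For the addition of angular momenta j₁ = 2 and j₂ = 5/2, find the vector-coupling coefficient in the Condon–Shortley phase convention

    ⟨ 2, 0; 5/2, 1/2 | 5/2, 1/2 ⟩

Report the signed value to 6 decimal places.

triangle: 2!·2!·3!/8! = 24/40320
(j±m)!: 2!·2!·3!·2!·3!·2! = 576
prefactor² = (2J+1)·Δ·N² = 72/35
  k=0: +1/(0!·2!·2!·3!·0!·0!) = 1/24
  k=1: −1/(1!·1!·1!·2!·1!·1!) = -1/2
  k=2: +1/(2!·0!·0!·1!·2!·2!) = 1/8
Σ = -1/3  ⇒  CG² = 72/35·(-1/3)² = 8/35
CG = −√(8/35) = -0.478091

-0.478091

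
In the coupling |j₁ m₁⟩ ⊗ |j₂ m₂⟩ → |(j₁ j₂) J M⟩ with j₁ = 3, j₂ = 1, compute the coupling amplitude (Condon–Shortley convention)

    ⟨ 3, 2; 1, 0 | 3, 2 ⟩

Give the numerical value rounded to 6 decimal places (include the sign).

triangle: 1!*5!*1!/8! = 120/40320
(j±m)!: 5!*1!*1!*1!*5!*1! = 14400
prefactor² = (2J+1)*Δ*N² = 300
  k=0: +1/(0!*1!*1!*1!*4!*0!) = 1/24
  k=1: −1/(1!*0!*0!*0!*5!*1!) = -1/120
Σ = 1/30  ⇒  CG² = 300*1/30² = 1/3
CG = +√(1/3) = +0.577350

+√(1/3) ≈ +0.577350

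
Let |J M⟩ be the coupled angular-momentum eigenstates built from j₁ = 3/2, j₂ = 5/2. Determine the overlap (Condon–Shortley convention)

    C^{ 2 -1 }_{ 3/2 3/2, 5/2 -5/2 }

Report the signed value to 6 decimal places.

j₁+j₂−J=2  J+j₁−j₂=1  J−j₁+j₂=3  j₁+j₂+J+1=7
(j₁±m₁, j₂±m₂, J±M) = (3,0,0,5,1,3)
P² = 360/7
sum k=0..0:
  [0] +1/12 = 1/12
S = 1/12
C² = P²·S² = 5/14 ; C = +0.597614

+√(5/14) = +0.597614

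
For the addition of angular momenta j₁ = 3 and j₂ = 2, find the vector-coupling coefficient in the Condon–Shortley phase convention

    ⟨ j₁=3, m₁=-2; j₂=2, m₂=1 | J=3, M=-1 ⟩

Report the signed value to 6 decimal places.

+0.500000  (= +√(1/4))

√[7·2!4!2!/9! · 1!5!3!1!2!4!] = √(64)
  +(−1)^1/∏(1,1,4,2,0,0)! = -1/48  (running -1/48)
  +(−1)^2/∏(2,0,3,1,1,1)! = 1/12  (running 1/16)
⟨..|..⟩ = √(64)·(1/16) = +0.500000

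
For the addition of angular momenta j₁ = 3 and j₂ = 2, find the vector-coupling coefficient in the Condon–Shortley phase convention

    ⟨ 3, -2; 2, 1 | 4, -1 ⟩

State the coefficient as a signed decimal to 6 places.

−√(7/20) ≈ -0.591608

j₁+j₂−J=1  J+j₁−j₂=5  J−j₁+j₂=3  j₁+j₂+J+1=10
(j₁±m₁, j₂±m₂, J±M) = (1,5,3,1,3,5)
P² = 6480/7
sum k=0..1:
  [0] +1/720 = 1/720
  [1] −1/48 = -1/48
S = -7/360
C² = P²·S² = 7/20 ; C = -0.591608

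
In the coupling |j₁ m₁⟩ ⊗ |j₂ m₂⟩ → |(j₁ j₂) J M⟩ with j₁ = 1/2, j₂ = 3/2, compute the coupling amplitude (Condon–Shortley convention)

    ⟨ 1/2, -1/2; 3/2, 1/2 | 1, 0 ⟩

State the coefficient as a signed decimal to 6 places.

j₁+j₂−J=1  J+j₁−j₂=0  J−j₁+j₂=2  j₁+j₂+J+1=4
(j₁±m₁, j₂±m₂, J±M) = (0,1,2,1,1,1)
P² = 1/2
sum k=1..1:
  [1] −1/1 = -1
S = -1
C² = P²·S² = 1/2 ; C = -0.707107

−√(1/2) ≈ -0.707107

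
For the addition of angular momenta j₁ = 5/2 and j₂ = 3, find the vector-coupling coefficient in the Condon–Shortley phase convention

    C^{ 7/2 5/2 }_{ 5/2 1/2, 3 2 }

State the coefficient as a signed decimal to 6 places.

-0.178174  (= −√(2/63))

j₁+j₂−J=2  J+j₁−j₂=3  J−j₁+j₂=4  j₁+j₂+J+1=10
(j₁±m₁, j₂±m₂, J±M) = (3,2,5,1,6,1)
P² = 4608/7
sum k=1..2:
  [1] −1/48 = -1/48
  [2] +1/72 = 1/72
S = -1/144
C² = P²·S² = 2/63 ; C = -0.178174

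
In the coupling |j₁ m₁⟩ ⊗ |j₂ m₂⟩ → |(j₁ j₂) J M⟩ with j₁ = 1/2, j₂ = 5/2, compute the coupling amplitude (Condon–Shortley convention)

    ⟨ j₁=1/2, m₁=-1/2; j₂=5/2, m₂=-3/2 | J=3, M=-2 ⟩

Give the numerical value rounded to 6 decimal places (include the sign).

+0.912871  (= +√(5/6))

triangle: 0!×1!×5!/7! = 120/5040
(j±m)!: 0!×1!×1!×4!×1!×5! = 2880
prefactor² = (2J+1)×Δ×N² = 480
  k=0: +1/(0!×0!×1!×1!×0!×4!) = 1/24
Σ = 1/24  ⇒  CG² = 480×1/24² = 5/6
CG = +√(5/6) = +0.912871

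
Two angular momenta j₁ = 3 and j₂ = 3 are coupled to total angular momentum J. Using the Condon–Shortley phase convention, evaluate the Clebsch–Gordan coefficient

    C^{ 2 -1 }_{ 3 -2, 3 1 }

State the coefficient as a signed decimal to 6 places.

-0.422577  (= −√(5/28))

triangle: 4!·2!·2!/9! = 96/362880
(j±m)!: 1!·5!·4!·2!·1!·3! = 34560
prefactor² = (2J+1)·Δ·N² = 320/7
  k=3: −1/(3!·1!·2!·1!·0!·1!) = -1/12
  k=4: +1/(4!·0!·1!·0!·1!·2!) = 1/48
Σ = -1/16  ⇒  CG² = 320/7·(-1/16)² = 5/28
CG = −√(5/28) = -0.422577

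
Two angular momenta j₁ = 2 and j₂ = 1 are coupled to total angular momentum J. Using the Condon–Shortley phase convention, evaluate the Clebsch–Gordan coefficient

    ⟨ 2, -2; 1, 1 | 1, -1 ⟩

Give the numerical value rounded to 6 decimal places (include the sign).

+√(3/5) ≈ +0.774597

√[3·2!2!0!/5! · 0!4!2!0!0!2!] = √(48/5)
  +(−1)^2/∏(2,0,2,0,0,0)! = 1/4  (running 1/4)
⟨..|..⟩ = √(48/5)·(1/4) = +0.774597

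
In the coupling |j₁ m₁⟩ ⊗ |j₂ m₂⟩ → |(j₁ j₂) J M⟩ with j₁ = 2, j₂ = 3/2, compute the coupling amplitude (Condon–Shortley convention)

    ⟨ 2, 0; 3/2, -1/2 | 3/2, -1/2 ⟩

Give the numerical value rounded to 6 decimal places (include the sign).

−√(1/5) ≈ -0.447214

√[4·2!2!1!/6! · 2!2!1!2!1!2!] = √(16/45)
  +(−1)^0/∏(0,2,2,1,0,0)! = 1/4  (running 1/4)
  +(−1)^1/∏(1,1,1,0,1,1)! = -1  (running -3/4)
⟨..|..⟩ = √(16/45)·(-3/4) = -0.447214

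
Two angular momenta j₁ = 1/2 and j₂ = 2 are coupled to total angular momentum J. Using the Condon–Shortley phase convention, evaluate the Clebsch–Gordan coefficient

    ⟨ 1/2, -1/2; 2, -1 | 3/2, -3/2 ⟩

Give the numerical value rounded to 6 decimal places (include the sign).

−√(1/5) = -0.447214

triangle: 1!*0!*3!/5! = 6/120
(j±m)!: 0!*1!*1!*3!*0!*3! = 36
prefactor² = (2J+1)*Δ*N² = 36/5
  k=1: −1/(1!*0!*0!*0!*0!*3!) = -1/6
Σ = -1/6  ⇒  CG² = 36/5*(-1/6)² = 1/5
CG = −√(1/5) = -0.447214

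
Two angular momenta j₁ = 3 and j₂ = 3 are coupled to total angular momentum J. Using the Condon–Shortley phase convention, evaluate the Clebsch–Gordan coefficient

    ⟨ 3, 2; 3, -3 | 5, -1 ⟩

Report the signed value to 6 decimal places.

+√(5/84) = +0.243975

j₁+j₂−J=1  J+j₁−j₂=5  J−j₁+j₂=5  j₁+j₂+J+1=12
(j₁±m₁, j₂±m₂, J±M) = (5,1,0,6,4,6)
P² = 3456000/7
sum k=0..0:
  [0] +1/2880 = 1/2880
S = 1/2880
C² = P²·S² = 5/84 ; C = +0.243975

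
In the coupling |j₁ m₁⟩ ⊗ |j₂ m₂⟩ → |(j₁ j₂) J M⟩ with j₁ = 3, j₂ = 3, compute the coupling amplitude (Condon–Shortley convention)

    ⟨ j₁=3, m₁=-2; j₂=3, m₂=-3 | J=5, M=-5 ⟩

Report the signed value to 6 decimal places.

j₁+j₂−J=1  J+j₁−j₂=5  J−j₁+j₂=5  j₁+j₂+J+1=12
(j₁±m₁, j₂±m₂, J±M) = (1,5,0,6,0,10)
P² = 103680000
sum k=0..0:
  [0] +1/14400 = 1/14400
S = 1/14400
C² = P²·S² = 1/2 ; C = +0.707107

+√(1/2) = +0.707107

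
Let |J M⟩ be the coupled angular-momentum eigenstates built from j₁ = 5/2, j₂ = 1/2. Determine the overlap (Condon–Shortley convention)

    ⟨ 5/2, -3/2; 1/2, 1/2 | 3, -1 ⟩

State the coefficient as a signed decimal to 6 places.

triangle: 0!*5!*1!/7! = 120/5040
(j±m)!: 1!*4!*1!*0!*2!*4! = 1152
prefactor² = (2J+1)*Δ*N² = 192
  k=0: +1/(0!*0!*4!*1!*1!*0!) = 1/24
Σ = 1/24  ⇒  CG² = 192*1/24² = 1/3
CG = +√(1/3) = +0.577350

+0.577350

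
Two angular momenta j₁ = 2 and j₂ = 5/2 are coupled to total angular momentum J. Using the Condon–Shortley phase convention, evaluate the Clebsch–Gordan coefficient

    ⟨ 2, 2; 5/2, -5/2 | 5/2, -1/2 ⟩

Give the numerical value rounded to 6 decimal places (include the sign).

triangle: 2!*2!*3!/8! = 24/40320
(j±m)!: 4!*0!*0!*5!*2!*3! = 34560
prefactor² = (2J+1)*Δ*N² = 864/7
  k=0: +1/(0!*2!*0!*0!*2!*3!) = 1/24
Σ = 1/24  ⇒  CG² = 864/7*1/24² = 3/14
CG = +√(3/14) = +0.462910

+√(3/14) ≈ +0.462910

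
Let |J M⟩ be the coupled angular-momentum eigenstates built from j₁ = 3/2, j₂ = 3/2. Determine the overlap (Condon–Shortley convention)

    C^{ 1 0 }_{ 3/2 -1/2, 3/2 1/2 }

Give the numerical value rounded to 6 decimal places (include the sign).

−√(1/20) = -0.223607

j₁+j₂−J=2  J+j₁−j₂=1  J−j₁+j₂=1  j₁+j₂+J+1=5
(j₁±m₁, j₂±m₂, J±M) = (1,2,2,1,1,1)
P² = 1/5
sum k=1..2:
  [1] −1/1 = -1
  [2] +1/2 = 1/2
S = -1/2
C² = P²·S² = 1/20 ; C = -0.223607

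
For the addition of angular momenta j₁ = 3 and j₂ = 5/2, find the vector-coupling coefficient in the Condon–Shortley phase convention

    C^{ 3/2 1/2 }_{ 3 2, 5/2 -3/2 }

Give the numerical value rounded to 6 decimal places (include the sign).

j₁+j₂−J=4  J+j₁−j₂=2  J−j₁+j₂=1  j₁+j₂+J+1=8
(j₁±m₁, j₂±m₂, J±M) = (5,1,1,4,2,1)
P² = 192/7
sum k=0..1:
  [0] +1/24 = 1/24
  [1] −1/12 = -1/12
S = -1/24
C² = P²·S² = 1/21 ; C = -0.218218

−√(1/21) = -0.218218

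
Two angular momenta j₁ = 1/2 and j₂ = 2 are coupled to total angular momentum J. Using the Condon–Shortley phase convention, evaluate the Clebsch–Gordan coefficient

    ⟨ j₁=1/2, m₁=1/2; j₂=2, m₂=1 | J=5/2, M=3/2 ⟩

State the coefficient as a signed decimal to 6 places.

+0.894427  (= +√(4/5))

√[6·0!1!4!/6! · 1!0!3!1!4!1!] = √(144/5)
  +(−1)^0/∏(0,0,0,3,1,1)! = 1/6  (running 1/6)
⟨..|..⟩ = √(144/5)·(1/6) = +0.894427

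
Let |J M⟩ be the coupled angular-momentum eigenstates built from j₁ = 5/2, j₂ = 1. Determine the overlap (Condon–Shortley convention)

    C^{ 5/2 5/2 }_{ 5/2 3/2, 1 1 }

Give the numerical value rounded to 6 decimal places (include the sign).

−√(2/7) = -0.534522

√[6·1!4!1!/7! · 4!1!2!0!5!0!] = √(1152/7)
  +(−1)^1/∏(1,0,0,1,4,0)! = -1/24  (running -1/24)
⟨..|..⟩ = √(1152/7)·(-1/24) = -0.534522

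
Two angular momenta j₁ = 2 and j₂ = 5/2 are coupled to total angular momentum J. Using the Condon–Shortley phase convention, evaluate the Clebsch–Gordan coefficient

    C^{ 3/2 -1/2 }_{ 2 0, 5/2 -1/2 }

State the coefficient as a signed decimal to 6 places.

−√(2/35) = -0.239046

j₁+j₂−J=3  J+j₁−j₂=1  J−j₁+j₂=2  j₁+j₂+J+1=7
(j₁±m₁, j₂±m₂, J±M) = (2,2,2,3,1,2)
P² = 32/35
sum k=1..2:
  [1] −1/2 = -1/2
  [2] +1/4 = 1/4
S = -1/4
C² = P²·S² = 2/35 ; C = -0.239046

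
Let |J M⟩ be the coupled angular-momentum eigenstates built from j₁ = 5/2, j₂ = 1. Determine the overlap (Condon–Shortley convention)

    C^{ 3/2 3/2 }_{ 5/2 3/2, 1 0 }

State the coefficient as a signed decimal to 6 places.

-0.516398

triangle: 2!·3!·0!/6! = 12/720
(j±m)!: 4!·1!·1!·1!·3!·0! = 144
prefactor² = (2J+1)·Δ·N² = 48/5
  k=1: −1/(1!·1!·0!·0!·3!·0!) = -1/6
Σ = -1/6  ⇒  CG² = 48/5·(-1/6)² = 4/15
CG = −√(4/15) = -0.516398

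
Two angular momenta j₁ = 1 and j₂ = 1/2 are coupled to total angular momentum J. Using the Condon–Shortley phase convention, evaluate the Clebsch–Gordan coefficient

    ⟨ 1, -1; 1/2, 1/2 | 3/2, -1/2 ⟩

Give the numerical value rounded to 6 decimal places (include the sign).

j₁+j₂−J=0  J+j₁−j₂=2  J−j₁+j₂=1  j₁+j₂+J+1=4
(j₁±m₁, j₂±m₂, J±M) = (0,2,1,0,1,2)
P² = 4/3
sum k=0..0:
  [0] +1/2 = 1/2
S = 1/2
C² = P²·S² = 1/3 ; C = +0.577350

+0.577350  (= +√(1/3))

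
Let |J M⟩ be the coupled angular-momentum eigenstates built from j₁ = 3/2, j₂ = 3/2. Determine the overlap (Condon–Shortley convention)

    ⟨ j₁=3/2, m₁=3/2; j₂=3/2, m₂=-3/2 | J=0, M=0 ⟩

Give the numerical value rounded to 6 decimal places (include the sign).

√[1·3!0!0!/4! · 3!0!0!3!0!0!] = √(9)
  +(−1)^0/∏(0,3,0,0,0,0)! = 1/6  (running 1/6)
⟨..|..⟩ = √(9)·(1/6) = +0.500000

+√(1/4) = +0.500000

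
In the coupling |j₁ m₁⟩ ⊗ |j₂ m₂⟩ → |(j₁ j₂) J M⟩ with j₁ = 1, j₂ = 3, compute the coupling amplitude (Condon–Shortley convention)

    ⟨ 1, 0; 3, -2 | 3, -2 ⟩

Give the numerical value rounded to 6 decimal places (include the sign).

triangle: 1!·1!·5!/8! = 120/40320
(j±m)!: 1!·1!·1!·5!·1!·5! = 14400
prefactor² = (2J+1)·Δ·N² = 300
  k=0: +1/(0!·1!·1!·1!·0!·4!) = 1/24
  k=1: −1/(1!·0!·0!·0!·1!·5!) = -1/120
Σ = 1/30  ⇒  CG² = 300·1/30² = 1/3
CG = +√(1/3) = +0.577350

+0.577350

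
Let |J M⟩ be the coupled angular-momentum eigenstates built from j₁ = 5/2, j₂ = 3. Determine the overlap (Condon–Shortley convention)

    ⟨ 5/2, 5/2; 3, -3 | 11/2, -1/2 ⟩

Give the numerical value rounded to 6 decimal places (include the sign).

√[12·0!5!6!/12! · 5!0!0!6!5!6!] = √(1244160000/77)
  +(−1)^0/∏(0,0,0,0,5,6)! = 1/86400  (running 1/86400)
⟨..|..⟩ = √(1244160000/77)·(1/86400) = +0.046524

+0.046524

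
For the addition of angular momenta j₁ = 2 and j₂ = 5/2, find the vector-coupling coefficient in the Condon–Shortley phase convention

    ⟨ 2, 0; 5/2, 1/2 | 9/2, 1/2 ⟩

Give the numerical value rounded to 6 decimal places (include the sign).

+√(10/21) ≈ +0.690066

j₁+j₂−J=0  J+j₁−j₂=4  J−j₁+j₂=5  j₁+j₂+J+1=10
(j₁±m₁, j₂±m₂, J±M) = (2,2,3,2,5,4)
P² = 7680/7
sum k=0..0:
  [0] +1/48 = 1/48
S = 1/48
C² = P²·S² = 10/21 ; C = +0.690066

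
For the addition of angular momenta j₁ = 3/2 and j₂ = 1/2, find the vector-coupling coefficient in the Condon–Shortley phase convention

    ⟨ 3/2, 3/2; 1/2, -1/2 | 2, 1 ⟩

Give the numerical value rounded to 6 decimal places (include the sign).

√[5·0!3!1!/5! · 3!0!0!1!3!1!] = √(9)
  +(−1)^0/∏(0,0,0,0,3,1)! = 1/6  (running 1/6)
⟨..|..⟩ = √(9)·(1/6) = +0.500000

+√(1/4) ≈ +0.500000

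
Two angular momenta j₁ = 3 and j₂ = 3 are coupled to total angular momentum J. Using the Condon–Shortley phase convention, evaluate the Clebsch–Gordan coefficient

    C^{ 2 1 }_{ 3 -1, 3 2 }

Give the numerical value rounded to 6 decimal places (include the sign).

−√(5/28) = -0.422577

√[5·4!2!2!/9! · 2!4!5!1!3!1!] = √(320/7)
  +(−1)^3/∏(3,1,1,2,1,0)! = -1/12  (running -1/12)
  +(−1)^4/∏(4,0,0,1,2,1)! = 1/48  (running -1/16)
⟨..|..⟩ = √(320/7)·(-1/16) = -0.422577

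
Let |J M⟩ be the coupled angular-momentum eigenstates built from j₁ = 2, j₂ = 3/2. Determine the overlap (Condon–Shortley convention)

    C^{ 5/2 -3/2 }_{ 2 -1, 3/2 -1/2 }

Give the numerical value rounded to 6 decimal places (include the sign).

-0.169031

j₁+j₂−J=1  J+j₁−j₂=3  J−j₁+j₂=2  j₁+j₂+J+1=7
(j₁±m₁, j₂±m₂, J±M) = (1,3,1,2,1,4)
P² = 144/35
sum k=0..1:
  [0] +1/6 = 1/6
  [1] −1/4 = -1/4
S = -1/12
C² = P²·S² = 1/35 ; C = -0.169031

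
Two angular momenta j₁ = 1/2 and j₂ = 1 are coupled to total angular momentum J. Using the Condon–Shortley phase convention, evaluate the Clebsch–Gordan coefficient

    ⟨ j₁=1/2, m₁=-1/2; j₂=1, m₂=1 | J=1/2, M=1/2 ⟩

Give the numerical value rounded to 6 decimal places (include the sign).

-0.816497

triangle: 1!*0!*1!/3! = 1/6
(j±m)!: 0!*1!*2!*0!*1!*0! = 2
prefactor² = (2J+1)*Δ*N² = 2/3
  k=1: −1/(1!*0!*0!*1!*0!*0!) = -1
Σ = -1  ⇒  CG² = 2/3*(-1)² = 2/3
CG = −√(2/3) = -0.816497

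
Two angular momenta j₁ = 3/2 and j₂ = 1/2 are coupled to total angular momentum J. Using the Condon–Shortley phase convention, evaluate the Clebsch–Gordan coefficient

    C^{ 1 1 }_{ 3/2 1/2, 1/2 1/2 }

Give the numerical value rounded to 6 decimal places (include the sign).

-0.500000  (= −√(1/4))

√[3·1!2!0!/4! · 2!1!1!0!2!0!] = √(1)
  +(−1)^1/∏(1,0,0,0,2,0)! = -1/2  (running -1/2)
⟨..|..⟩ = √(1)·(-1/2) = -0.500000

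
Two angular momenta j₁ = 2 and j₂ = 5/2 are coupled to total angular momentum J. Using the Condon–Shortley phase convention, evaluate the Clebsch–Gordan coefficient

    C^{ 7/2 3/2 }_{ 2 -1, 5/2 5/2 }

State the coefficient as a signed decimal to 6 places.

−√(5/21) ≈ -0.487950

√[8·1!3!4!/9! · 1!3!5!0!5!2!] = √(3840/7)
  +(−1)^1/∏(1,0,2,4,1,0)! = -1/48  (running -1/48)
⟨..|..⟩ = √(3840/7)·(-1/48) = -0.487950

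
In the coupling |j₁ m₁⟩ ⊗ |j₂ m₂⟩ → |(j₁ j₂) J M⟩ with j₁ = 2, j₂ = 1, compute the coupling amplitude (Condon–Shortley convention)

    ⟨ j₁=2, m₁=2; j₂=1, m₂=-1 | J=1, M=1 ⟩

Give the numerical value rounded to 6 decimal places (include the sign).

+√(3/5) = +0.774597

triangle: 2!*2!*0!/5! = 4/120
(j±m)!: 4!*0!*0!*2!*2!*0! = 96
prefactor² = (2J+1)*Δ*N² = 48/5
  k=0: +1/(0!*2!*0!*0!*2!*0!) = 1/4
Σ = 1/4  ⇒  CG² = 48/5*1/4² = 3/5
CG = +√(3/5) = +0.774597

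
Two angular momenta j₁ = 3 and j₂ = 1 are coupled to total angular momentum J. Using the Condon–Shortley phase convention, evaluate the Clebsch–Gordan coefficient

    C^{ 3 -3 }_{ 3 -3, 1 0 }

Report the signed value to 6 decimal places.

-0.866025

j₁+j₂−J=1  J+j₁−j₂=5  J−j₁+j₂=1  j₁+j₂+J+1=8
(j₁±m₁, j₂±m₂, J±M) = (0,6,1,1,0,6)
P² = 10800
sum k=1..1:
  [1] −1/120 = -1/120
S = -1/120
C² = P²·S² = 3/4 ; C = -0.866025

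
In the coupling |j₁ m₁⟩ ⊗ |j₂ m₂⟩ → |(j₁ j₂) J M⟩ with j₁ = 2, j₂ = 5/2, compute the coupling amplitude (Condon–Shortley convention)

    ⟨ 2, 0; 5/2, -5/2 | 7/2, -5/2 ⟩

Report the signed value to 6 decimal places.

j₁+j₂−J=1  J+j₁−j₂=3  J−j₁+j₂=4  j₁+j₂+J+1=9
(j₁±m₁, j₂±m₂, J±M) = (2,2,0,5,1,6)
P² = 7680/7
sum k=0..0:
  [0] +1/48 = 1/48
S = 1/48
C² = P²·S² = 10/21 ; C = +0.690066

+0.690066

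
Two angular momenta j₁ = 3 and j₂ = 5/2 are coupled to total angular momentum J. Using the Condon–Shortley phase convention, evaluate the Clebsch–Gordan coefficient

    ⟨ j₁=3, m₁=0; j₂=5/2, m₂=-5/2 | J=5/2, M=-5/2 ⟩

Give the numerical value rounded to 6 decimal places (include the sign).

√[6·3!3!2!/9! · 3!3!0!5!0!5!] = √(4320/7)
  +(−1)^0/∏(0,3,3,0,0,2)! = 1/72  (running 1/72)
⟨..|..⟩ = √(4320/7)·(1/72) = +0.345033

+0.345033  (= +√(5/42))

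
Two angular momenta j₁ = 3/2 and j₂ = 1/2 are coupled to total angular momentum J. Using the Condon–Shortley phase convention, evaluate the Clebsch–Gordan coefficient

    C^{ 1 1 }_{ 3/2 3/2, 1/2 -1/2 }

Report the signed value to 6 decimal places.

+√(3/4) = +0.866025

√[3·1!2!0!/4! · 3!0!0!1!2!0!] = √(3)
  +(−1)^0/∏(0,1,0,0,2,0)! = 1/2  (running 1/2)
⟨..|..⟩ = √(3)·(1/2) = +0.866025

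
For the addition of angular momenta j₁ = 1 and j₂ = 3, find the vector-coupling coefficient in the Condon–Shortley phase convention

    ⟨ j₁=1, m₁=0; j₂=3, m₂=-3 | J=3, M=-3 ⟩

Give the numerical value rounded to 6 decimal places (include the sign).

√[7·1!1!5!/8! · 1!1!0!6!0!6!] = √(10800)
  +(−1)^0/∏(0,1,1,0,0,5)! = 1/120  (running 1/120)
⟨..|..⟩ = √(10800)·(1/120) = +0.866025

+√(3/4) = +0.866025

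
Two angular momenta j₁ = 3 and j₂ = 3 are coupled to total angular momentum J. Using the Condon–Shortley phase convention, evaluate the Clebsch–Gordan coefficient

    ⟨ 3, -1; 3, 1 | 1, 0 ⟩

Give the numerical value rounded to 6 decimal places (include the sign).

triangle: 5!×1!×1!/8! = 120/40320
(j±m)!: 2!×4!×4!×2!×1!×1! = 2304
prefactor² = (2J+1)×Δ×N² = 144/7
  k=3: −1/(3!×2!×1!×1!×0!×0!) = -1/12
  k=4: +1/(4!×1!×0!×0!×1!×1!) = 1/24
Σ = -1/24  ⇒  CG² = 144/7×(-1/24)² = 1/28
CG = −√(1/28) = -0.188982

-0.188982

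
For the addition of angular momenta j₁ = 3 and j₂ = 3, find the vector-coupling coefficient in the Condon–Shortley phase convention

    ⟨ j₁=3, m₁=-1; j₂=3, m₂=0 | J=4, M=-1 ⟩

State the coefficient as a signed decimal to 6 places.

−√(15/154) = -0.312094

triangle: 2!·4!·4!/11! = 1152/39916800
(j±m)!: 2!·4!·3!·3!·3!·5! = 1244160
prefactor² = (2J+1)·Δ·N² = 124416/385
  k=0: +1/(0!·2!·4!·3!·0!·1!) = 1/288
  k=1: −1/(1!·1!·3!·2!·1!·2!) = -1/24
  k=2: +1/(2!·0!·2!·1!·2!·3!) = 1/48
Σ = -5/288  ⇒  CG² = 124416/385·(-5/288)² = 15/154
CG = −√(15/154) = -0.312094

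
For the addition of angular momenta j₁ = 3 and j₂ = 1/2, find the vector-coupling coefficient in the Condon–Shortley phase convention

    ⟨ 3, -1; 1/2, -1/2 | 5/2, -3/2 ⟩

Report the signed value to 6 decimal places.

√[6·1!5!0!/7! · 2!4!0!1!1!4!] = √(1152/7)
  +(−1)^0/∏(0,1,4,0,1,0)! = 1/24  (running 1/24)
⟨..|..⟩ = √(1152/7)·(1/24) = +0.534522

+√(2/7) ≈ +0.534522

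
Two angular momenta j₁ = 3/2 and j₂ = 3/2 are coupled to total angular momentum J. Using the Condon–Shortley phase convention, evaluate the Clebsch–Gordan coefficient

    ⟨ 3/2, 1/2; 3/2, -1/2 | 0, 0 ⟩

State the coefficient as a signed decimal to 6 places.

triangle: 3!·0!·0!/4! = 6/24
(j±m)!: 2!·1!·1!·2!·0!·0! = 4
prefactor² = (2J+1)·Δ·N² = 1
  k=1: −1/(1!·2!·0!·0!·0!·0!) = -1/2
Σ = -1/2  ⇒  CG² = 1·(-1/2)² = 1/4
CG = −√(1/4) = -0.500000

-0.500000  (= −√(1/4))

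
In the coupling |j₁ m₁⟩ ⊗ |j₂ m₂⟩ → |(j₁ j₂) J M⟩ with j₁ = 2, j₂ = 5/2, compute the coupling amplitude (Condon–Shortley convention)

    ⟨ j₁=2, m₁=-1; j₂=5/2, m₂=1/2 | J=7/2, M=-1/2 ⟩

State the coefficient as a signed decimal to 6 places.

−√(14/45) ≈ -0.557773

triangle: 1!*3!*4!/9! = 144/362880
(j±m)!: 1!*3!*3!*2!*3!*4! = 10368
prefactor² = (2J+1)*Δ*N² = 1152/35
  k=0: +1/(0!*1!*3!*3!*0!*1!) = 1/36
  k=1: −1/(1!*0!*2!*2!*1!*2!) = -1/8
Σ = -7/72  ⇒  CG² = 1152/35*(-7/72)² = 14/45
CG = −√(14/45) = -0.557773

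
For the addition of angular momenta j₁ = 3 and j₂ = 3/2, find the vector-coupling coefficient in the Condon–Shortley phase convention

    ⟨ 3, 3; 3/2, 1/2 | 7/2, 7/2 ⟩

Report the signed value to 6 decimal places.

+√(2/3) ≈ +0.816497

triangle: 1!·5!·2!/9! = 240/362880
(j±m)!: 6!·0!·2!·1!·7!·0! = 7257600
prefactor² = (2J+1)·Δ·N² = 38400
  k=0: +1/(0!·1!·0!·2!·5!·0!) = 1/240
Σ = 1/240  ⇒  CG² = 38400·1/240² = 2/3
CG = +√(2/3) = +0.816497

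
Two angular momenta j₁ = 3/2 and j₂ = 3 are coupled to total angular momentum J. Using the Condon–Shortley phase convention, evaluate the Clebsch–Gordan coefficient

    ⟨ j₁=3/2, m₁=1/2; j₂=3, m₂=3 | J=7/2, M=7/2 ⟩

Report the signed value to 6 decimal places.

triangle: 1!·2!·5!/9! = 240/362880
(j±m)!: 2!·1!·6!·0!·7!·0! = 7257600
prefactor² = (2J+1)·Δ·N² = 38400
  k=1: −1/(1!·0!·0!·5!·2!·0!) = -1/240
Σ = -1/240  ⇒  CG² = 38400·(-1/240)² = 2/3
CG = −√(2/3) = -0.816497

-0.816497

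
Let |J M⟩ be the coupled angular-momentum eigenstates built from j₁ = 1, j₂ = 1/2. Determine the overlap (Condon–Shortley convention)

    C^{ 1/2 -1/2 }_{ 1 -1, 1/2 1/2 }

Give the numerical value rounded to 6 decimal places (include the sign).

√[2·1!1!0!/3! · 0!2!1!0!0!1!] = √(2/3)
  +(−1)^1/∏(1,0,1,0,0,0)! = -1  (running -1)
⟨..|..⟩ = √(2/3)·(-1) = -0.816497

-0.816497  (= −√(2/3))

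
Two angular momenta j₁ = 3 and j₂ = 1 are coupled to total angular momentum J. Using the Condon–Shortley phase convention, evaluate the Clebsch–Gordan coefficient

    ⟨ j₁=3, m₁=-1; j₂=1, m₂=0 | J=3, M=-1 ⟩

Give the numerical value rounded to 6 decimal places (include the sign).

√[7·1!5!1!/8! · 2!4!1!1!2!4!] = √(48)
  +(−1)^0/∏(0,1,4,1,1,0)! = 1/24  (running 1/24)
  +(−1)^1/∏(1,0,3,0,2,1)! = -1/12  (running -1/24)
⟨..|..⟩ = √(48)·(-1/24) = -0.288675

−√(1/12) ≈ -0.288675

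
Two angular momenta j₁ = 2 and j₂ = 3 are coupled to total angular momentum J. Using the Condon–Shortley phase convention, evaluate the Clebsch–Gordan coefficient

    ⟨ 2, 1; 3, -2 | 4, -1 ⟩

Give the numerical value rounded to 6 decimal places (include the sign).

+0.591608

j₁+j₂−J=1  J+j₁−j₂=3  J−j₁+j₂=5  j₁+j₂+J+1=10
(j₁±m₁, j₂±m₂, J±M) = (3,1,1,5,3,5)
P² = 6480/7
sum k=0..1:
  [0] +1/48 = 1/48
  [1] −1/720 = -1/720
S = 7/360
C² = P²·S² = 7/20 ; C = +0.591608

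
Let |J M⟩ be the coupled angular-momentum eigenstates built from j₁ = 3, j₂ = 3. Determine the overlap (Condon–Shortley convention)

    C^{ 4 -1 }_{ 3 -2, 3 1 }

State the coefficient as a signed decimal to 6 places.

j₁+j₂−J=2  J+j₁−j₂=4  J−j₁+j₂=4  j₁+j₂+J+1=11
(j₁±m₁, j₂±m₂, J±M) = (1,5,4,2,3,5)
P² = 82944/77
sum k=1..2:
  [1] −1/144 = -1/144
  [2] +1/48 = 1/48
S = 1/72
C² = P²·S² = 16/77 ; C = +0.455842

+0.455842  (= +√(16/77))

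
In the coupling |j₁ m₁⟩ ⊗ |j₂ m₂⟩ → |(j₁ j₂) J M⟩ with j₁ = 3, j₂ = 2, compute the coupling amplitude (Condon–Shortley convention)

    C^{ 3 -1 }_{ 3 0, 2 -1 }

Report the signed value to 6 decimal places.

triangle: 2!·4!·2!/9! = 96/362880
(j±m)!: 3!·3!·1!·3!·2!·4! = 10368
prefactor² = (2J+1)·Δ·N² = 96/5
  k=0: +1/(0!·2!·3!·1!·1!·1!) = 1/12
  k=1: −1/(1!·1!·2!·0!·2!·2!) = -1/8
Σ = -1/24  ⇒  CG² = 96/5·(-1/24)² = 1/30
CG = −√(1/30) = -0.182574

-0.182574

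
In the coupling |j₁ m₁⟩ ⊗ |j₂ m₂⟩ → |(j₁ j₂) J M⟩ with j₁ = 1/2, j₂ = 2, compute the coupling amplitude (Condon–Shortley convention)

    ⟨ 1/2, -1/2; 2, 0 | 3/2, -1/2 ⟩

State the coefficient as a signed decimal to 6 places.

√[4·1!0!3!/5! · 0!1!2!2!1!2!] = √(8/5)
  +(−1)^1/∏(1,0,0,1,0,2)! = -1/2  (running -1/2)
⟨..|..⟩ = √(8/5)·(-1/2) = -0.632456

-0.632456  (= −√(2/5))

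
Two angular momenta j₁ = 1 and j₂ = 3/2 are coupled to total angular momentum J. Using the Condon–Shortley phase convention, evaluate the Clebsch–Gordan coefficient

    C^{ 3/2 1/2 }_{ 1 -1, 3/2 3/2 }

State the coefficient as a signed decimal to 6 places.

triangle: 1!×1!×2!/5! = 2/120
(j±m)!: 0!×2!×3!×0!×2!×1! = 24
prefactor² = (2J+1)×Δ×N² = 8/5
  k=1: −1/(1!×0!×1!×2!×0!×0!) = -1/2
Σ = -1/2  ⇒  CG² = 8/5×(-1/2)² = 2/5
CG = −√(2/5) = -0.632456

-0.632456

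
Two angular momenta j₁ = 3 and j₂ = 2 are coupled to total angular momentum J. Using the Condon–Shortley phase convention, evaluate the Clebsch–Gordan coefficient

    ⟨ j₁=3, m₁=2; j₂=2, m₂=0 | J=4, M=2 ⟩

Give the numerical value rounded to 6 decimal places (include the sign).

+0.585540  (= +√(12/35))

√[9·1!5!3!/10! · 5!1!2!2!6!2!] = √(8640/7)
  +(−1)^0/∏(0,1,1,2,4,1)! = 1/48  (running 1/48)
  +(−1)^1/∏(1,0,0,1,5,2)! = -1/240  (running 1/60)
⟨..|..⟩ = √(8640/7)·(1/60) = +0.585540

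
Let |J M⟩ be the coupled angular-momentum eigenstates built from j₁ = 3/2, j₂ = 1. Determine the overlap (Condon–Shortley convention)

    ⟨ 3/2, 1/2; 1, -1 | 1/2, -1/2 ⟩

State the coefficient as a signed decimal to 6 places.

+0.408248  (= +√(1/6))

triangle: 2!*1!*0!/4! = 2/24
(j±m)!: 2!*1!*0!*2!*0!*1! = 4
prefactor² = (2J+1)*Δ*N² = 2/3
  k=0: +1/(0!*2!*1!*0!*0!*0!) = 1/2
Σ = 1/2  ⇒  CG² = 2/3*1/2² = 1/6
CG = +√(1/6) = +0.408248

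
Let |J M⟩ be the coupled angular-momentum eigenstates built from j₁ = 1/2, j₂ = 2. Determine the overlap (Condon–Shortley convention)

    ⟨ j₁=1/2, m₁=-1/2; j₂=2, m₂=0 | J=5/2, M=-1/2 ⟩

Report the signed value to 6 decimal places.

j₁+j₂−J=0  J+j₁−j₂=1  J−j₁+j₂=4  j₁+j₂+J+1=6
(j₁±m₁, j₂±m₂, J±M) = (0,1,2,2,2,3)
P² = 48/5
sum k=0..0:
  [0] +1/4 = 1/4
S = 1/4
C² = P²·S² = 3/5 ; C = +0.774597

+0.774597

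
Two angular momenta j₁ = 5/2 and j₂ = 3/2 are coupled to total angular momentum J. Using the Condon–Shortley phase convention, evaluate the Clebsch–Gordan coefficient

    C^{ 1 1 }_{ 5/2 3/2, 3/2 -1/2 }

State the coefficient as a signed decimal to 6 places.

−√(3/10) = -0.547723

triangle: 3!·2!·0!/6! = 12/720
(j±m)!: 4!·1!·1!·2!·2!·0! = 96
prefactor² = (2J+1)·Δ·N² = 24/5
  k=1: −1/(1!·2!·0!·0!·2!·0!) = -1/4
Σ = -1/4  ⇒  CG² = 24/5·(-1/4)² = 3/10
CG = −√(3/10) = -0.547723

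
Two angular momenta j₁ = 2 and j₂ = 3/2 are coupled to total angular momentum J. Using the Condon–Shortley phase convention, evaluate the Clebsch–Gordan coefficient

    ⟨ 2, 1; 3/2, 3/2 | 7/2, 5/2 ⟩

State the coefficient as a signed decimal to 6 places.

+√(4/7) ≈ +0.755929

√[8·0!4!3!/8! · 3!1!3!0!6!1!] = √(5184/7)
  +(−1)^0/∏(0,0,1,3,3,0)! = 1/36  (running 1/36)
⟨..|..⟩ = √(5184/7)·(1/36) = +0.755929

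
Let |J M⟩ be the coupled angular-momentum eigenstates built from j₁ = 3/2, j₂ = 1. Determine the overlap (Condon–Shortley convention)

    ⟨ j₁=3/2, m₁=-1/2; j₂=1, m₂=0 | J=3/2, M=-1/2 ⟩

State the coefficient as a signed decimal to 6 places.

−√(1/15) = -0.258199

j₁+j₂−J=1  J+j₁−j₂=2  J−j₁+j₂=1  j₁+j₂+J+1=5
(j₁±m₁, j₂±m₂, J±M) = (1,2,1,1,1,2)
P² = 4/15
sum k=0..1:
  [0] +1/2 = 1/2
  [1] −1/1 = -1
S = -1/2
C² = P²·S² = 1/15 ; C = -0.258199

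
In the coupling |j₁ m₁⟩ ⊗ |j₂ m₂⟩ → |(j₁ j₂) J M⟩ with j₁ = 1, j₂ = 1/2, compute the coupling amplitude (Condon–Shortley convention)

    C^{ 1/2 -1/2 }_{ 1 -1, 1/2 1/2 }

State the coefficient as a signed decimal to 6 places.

-0.816497  (= −√(2/3))

triangle: 1!·1!·0!/3! = 1/6
(j±m)!: 0!·2!·1!·0!·0!·1! = 2
prefactor² = (2J+1)·Δ·N² = 2/3
  k=1: −1/(1!·0!·1!·0!·0!·0!) = -1
Σ = -1  ⇒  CG² = 2/3·(-1)² = 2/3
CG = −√(2/3) = -0.816497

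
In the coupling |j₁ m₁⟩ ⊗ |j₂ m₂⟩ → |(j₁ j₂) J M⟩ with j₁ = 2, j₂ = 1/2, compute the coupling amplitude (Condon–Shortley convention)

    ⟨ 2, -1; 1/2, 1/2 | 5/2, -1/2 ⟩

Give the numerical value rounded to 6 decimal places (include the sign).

√[6·0!4!1!/6! · 1!3!1!0!2!3!] = √(72/5)
  +(−1)^0/∏(0,0,3,1,1,0)! = 1/6  (running 1/6)
⟨..|..⟩ = √(72/5)·(1/6) = +0.632456

+√(2/5) ≈ +0.632456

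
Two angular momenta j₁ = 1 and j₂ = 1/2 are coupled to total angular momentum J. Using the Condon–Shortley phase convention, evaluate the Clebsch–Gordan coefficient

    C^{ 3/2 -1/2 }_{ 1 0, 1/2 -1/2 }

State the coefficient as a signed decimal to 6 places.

√[4·0!2!1!/4! · 1!1!0!1!1!2!] = √(2/3)
  +(−1)^0/∏(0,0,1,0,1,1)! = 1  (running 1)
⟨..|..⟩ = √(2/3)·(1) = +0.816497

+0.816497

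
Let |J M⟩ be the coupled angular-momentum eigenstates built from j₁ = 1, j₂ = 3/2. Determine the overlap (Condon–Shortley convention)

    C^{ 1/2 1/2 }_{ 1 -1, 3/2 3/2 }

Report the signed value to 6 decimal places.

+0.707107  (= +√(1/2))

j₁+j₂−J=2  J+j₁−j₂=0  J−j₁+j₂=1  j₁+j₂+J+1=4
(j₁±m₁, j₂±m₂, J±M) = (0,2,3,0,1,0)
P² = 2
sum k=2..2:
  [2] +1/2 = 1/2
S = 1/2
C² = P²·S² = 1/2 ; C = +0.707107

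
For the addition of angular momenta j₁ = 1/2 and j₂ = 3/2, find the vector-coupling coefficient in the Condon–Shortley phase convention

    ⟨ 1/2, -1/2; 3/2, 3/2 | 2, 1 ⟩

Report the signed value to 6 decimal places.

+√(1/4) ≈ +0.500000

triangle: 0!*1!*3!/5! = 6/120
(j±m)!: 0!*1!*3!*0!*3!*1! = 36
prefactor² = (2J+1)*Δ*N² = 9
  k=0: +1/(0!*0!*1!*3!*0!*0!) = 1/6
Σ = 1/6  ⇒  CG² = 9*1/6² = 1/4
CG = +√(1/4) = +0.500000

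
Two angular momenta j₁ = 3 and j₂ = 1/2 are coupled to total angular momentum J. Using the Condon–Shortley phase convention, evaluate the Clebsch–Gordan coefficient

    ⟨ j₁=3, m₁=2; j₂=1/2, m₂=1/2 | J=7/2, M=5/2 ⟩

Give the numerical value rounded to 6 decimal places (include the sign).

+√(6/7) ≈ +0.925820

triangle: 0!·6!·1!/8! = 720/40320
(j±m)!: 5!·1!·1!·0!·6!·1! = 86400
prefactor² = (2J+1)·Δ·N² = 86400/7
  k=0: +1/(0!·0!·1!·1!·5!·0!) = 1/120
Σ = 1/120  ⇒  CG² = 86400/7·1/120² = 6/7
CG = +√(6/7) = +0.925820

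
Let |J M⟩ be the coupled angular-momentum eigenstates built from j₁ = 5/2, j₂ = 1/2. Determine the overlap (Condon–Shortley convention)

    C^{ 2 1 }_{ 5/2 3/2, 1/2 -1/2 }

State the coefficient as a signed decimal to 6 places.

j₁+j₂−J=1  J+j₁−j₂=4  J−j₁+j₂=0  j₁+j₂+J+1=6
(j₁±m₁, j₂±m₂, J±M) = (4,1,0,1,3,1)
P² = 24
sum k=0..0:
  [0] +1/6 = 1/6
S = 1/6
C² = P²·S² = 2/3 ; C = +0.816497

+√(2/3) ≈ +0.816497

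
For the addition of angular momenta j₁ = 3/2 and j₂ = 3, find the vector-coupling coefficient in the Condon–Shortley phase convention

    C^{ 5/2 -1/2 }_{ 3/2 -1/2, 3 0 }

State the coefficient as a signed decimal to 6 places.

-0.414039  (= −√(6/35))

j₁+j₂−J=2  J+j₁−j₂=1  J−j₁+j₂=4  j₁+j₂+J+1=8
(j₁±m₁, j₂±m₂, J±M) = (1,2,3,3,2,3)
P² = 216/35
sum k=1..2:
  [1] −1/4 = -1/4
  [2] +1/12 = 1/12
S = -1/6
C² = P²·S² = 6/35 ; C = -0.414039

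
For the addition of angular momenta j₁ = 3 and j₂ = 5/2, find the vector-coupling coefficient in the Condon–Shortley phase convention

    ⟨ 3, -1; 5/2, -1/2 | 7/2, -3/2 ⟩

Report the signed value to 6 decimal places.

−√(5/21) ≈ -0.487950

triangle: 2!·4!·3!/10! = 288/3628800
(j±m)!: 2!·4!·2!·3!·2!·5! = 138240
prefactor² = (2J+1)·Δ·N² = 3072/35
  k=0: +1/(0!·2!·4!·2!·0!·1!) = 1/96
  k=1: −1/(1!·1!·3!·1!·1!·2!) = -1/12
  k=2: +1/(2!·0!·2!·0!·2!·3!) = 1/48
Σ = -5/96  ⇒  CG² = 3072/35·(-5/96)² = 5/21
CG = −√(5/21) = -0.487950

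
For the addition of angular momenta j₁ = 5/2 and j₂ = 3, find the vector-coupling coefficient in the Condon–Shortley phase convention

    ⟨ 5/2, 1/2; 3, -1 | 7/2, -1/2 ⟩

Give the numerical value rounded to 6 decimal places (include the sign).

triangle: 2!*3!*4!/10! = 288/3628800
(j±m)!: 3!*2!*2!*4!*3!*4! = 82944
prefactor² = (2J+1)*Δ*N² = 9216/175
  k=0: +1/(0!*2!*2!*2!*1!*2!) = 1/16
  k=1: −1/(1!*1!*1!*1!*2!*3!) = -1/12
  k=2: +1/(2!*0!*0!*0!*3!*4!) = 1/288
Σ = -5/288  ⇒  CG² = 9216/175*(-5/288)² = 1/63
CG = −√(1/63) = -0.125988

−√(1/63) = -0.125988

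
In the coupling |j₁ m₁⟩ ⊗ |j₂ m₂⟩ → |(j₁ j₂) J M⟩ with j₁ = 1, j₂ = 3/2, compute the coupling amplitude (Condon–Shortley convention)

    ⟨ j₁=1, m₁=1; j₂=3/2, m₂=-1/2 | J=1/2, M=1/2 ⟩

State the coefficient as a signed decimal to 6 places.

+√(1/6) ≈ +0.408248

√[2·2!0!1!/4! · 2!0!1!2!1!0!] = √(2/3)
  +(−1)^0/∏(0,2,0,1,0,0)! = 1/2  (running 1/2)
⟨..|..⟩ = √(2/3)·(1/2) = +0.408248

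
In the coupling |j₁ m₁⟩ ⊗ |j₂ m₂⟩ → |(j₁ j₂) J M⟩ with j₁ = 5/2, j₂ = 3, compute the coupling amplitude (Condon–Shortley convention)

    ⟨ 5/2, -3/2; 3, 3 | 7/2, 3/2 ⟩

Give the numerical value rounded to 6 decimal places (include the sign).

triangle: 2!·3!·4!/10! = 288/3628800
(j±m)!: 1!·4!·6!·0!·5!·2! = 4147200
prefactor² = (2J+1)·Δ·N² = 18432/7
  k=2: +1/(2!·0!·2!·4!·1!·0!) = 1/96
Σ = 1/96  ⇒  CG² = 18432/7·1/96² = 2/7
CG = +√(2/7) = +0.534522

+0.534522  (= +√(2/7))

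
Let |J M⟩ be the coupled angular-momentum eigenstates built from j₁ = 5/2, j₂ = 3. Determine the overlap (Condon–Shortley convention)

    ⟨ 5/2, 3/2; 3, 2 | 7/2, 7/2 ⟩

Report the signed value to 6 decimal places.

−√(4/9) ≈ -0.666667

√[8·2!3!4!/10! · 4!1!5!1!7!0!] = √(9216)
  +(−1)^1/∏(1,1,0,4,3,0)! = -1/144  (running -1/144)
⟨..|..⟩ = √(9216)·(-1/144) = -0.666667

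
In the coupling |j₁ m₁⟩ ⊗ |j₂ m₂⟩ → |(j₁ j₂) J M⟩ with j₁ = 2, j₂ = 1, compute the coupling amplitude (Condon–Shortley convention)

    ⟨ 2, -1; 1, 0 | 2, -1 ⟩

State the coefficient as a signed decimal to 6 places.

j₁+j₂−J=1  J+j₁−j₂=3  J−j₁+j₂=1  j₁+j₂+J+1=6
(j₁±m₁, j₂±m₂, J±M) = (1,3,1,1,1,3)
P² = 3/2
sum k=0..1:
  [0] +1/6 = 1/6
  [1] −1/2 = -1/2
S = -1/3
C² = P²·S² = 1/6 ; C = -0.408248

−√(1/6) = -0.408248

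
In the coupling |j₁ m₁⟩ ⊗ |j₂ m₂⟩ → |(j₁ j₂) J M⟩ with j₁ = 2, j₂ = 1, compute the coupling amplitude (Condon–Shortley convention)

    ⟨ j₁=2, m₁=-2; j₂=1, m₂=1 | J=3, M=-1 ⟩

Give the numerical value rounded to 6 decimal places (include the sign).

+0.258199

triangle: 0!·4!·2!/7! = 48/5040
(j±m)!: 0!·4!·2!·0!·2!·4! = 2304
prefactor² = (2J+1)·Δ·N² = 768/5
  k=0: +1/(0!·0!·4!·2!·0!·0!) = 1/48
Σ = 1/48  ⇒  CG² = 768/5·1/48² = 1/15
CG = +√(1/15) = +0.258199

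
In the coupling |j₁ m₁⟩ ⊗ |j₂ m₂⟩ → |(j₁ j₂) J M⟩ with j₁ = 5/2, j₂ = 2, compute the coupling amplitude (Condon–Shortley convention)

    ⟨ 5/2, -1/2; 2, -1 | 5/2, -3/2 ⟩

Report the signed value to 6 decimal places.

√[6·2!3!2!/8! · 2!3!1!3!1!4!] = √(216/35)
  +(−1)^0/∏(0,2,3,1,0,1)! = 1/12  (running 1/12)
  +(−1)^1/∏(1,1,2,0,1,2)! = -1/4  (running -1/6)
⟨..|..⟩ = √(216/35)·(-1/6) = -0.414039

-0.414039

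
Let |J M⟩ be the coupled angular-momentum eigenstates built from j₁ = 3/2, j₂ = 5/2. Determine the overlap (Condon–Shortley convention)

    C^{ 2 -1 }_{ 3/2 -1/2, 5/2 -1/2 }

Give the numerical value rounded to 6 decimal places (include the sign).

-0.545545  (= −√(25/84))

j₁+j₂−J=2  J+j₁−j₂=1  J−j₁+j₂=3  j₁+j₂+J+1=7
(j₁±m₁, j₂±m₂, J±M) = (1,2,2,3,1,3)
P² = 12/7
sum k=1..2:
  [1] −1/2 = -1/2
  [2] +1/12 = 1/12
S = -5/12
C² = P²·S² = 25/84 ; C = -0.545545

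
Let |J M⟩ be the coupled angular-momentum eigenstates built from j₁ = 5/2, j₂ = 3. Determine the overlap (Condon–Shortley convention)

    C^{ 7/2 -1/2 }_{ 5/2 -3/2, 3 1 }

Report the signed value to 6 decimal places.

+√(8/63) = +0.356348

j₁+j₂−J=2  J+j₁−j₂=3  J−j₁+j₂=4  j₁+j₂+J+1=10
(j₁±m₁, j₂±m₂, J±M) = (1,4,4,2,3,4)
P² = 18432/175
sum k=1..2:
  [1] −1/36 = -1/36
  [2] +1/16 = 1/16
S = 5/144
C² = P²·S² = 8/63 ; C = +0.356348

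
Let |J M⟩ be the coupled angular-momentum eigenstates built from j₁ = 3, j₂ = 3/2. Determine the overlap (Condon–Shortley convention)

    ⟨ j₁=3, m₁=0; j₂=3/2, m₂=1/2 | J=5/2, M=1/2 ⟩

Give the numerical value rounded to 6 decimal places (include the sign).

√[6·2!4!1!/8! · 3!3!2!1!3!2!] = √(216/35)
  +(−1)^1/∏(1,1,2,1,2,0)! = -1/4  (running -1/4)
  +(−1)^2/∏(2,0,1,0,3,1)! = 1/12  (running -1/6)
⟨..|..⟩ = √(216/35)·(-1/6) = -0.414039

−√(6/35) = -0.414039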